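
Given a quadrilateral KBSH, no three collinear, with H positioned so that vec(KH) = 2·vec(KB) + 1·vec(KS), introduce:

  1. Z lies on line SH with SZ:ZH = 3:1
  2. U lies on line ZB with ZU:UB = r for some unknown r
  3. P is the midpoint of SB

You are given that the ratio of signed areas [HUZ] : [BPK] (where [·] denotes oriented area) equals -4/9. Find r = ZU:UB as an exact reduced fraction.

r = 4/5

Choose coordinates K = (0, 0), B = (1, 0), S = (0, 1), H = (2, 1).
1. Z lies on line SH with SZ:ZH = 3:1 ⇒ Z = (3/2, 1)
2. With ZU:UB = r, write λ = r/(r+1) so U = Z + λ·(B−Z); U is affine-linear in λ
3. P is the midpoint of SB ⇒ P = (1/2, 1/2)
Every point depending on U is an affine combination of U and λ-independent points, so each such coordinate is linear in λ; the λ² term in each signed area is a multiple of (B−Z)×(B−Z) = 0, so 2·[HUZ] and 2·[BPK] are each linear in λ. Evaluating at λ=0 and λ=1:
  2·[HUZ] = -1/2·λ,   2·[BPK] = 1/2
So [HUZ]:[BPK] = (-1/2·λ) / (1/2). Setting this equal to -4/9:
  -1/2·λ = -4/9·(1/2)  ⇒  λ = 4/9
Then r = λ/(1−λ) = (4/9)/(5/9) = 4/5. Check: with r = 4/5, U = (23/18, 5/9) and [HUZ]:[BPK] = -4/9 as required.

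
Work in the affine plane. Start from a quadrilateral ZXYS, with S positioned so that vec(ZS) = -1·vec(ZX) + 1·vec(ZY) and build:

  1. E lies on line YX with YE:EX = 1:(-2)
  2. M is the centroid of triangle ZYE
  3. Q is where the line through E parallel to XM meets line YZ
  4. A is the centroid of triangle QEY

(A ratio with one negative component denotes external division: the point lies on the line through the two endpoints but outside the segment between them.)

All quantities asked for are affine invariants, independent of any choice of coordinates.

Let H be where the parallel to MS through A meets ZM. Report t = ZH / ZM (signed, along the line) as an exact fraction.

Choose coordinates Z = (0, 0), X = (1, 0), Y = (0, 1), S = (-1, 1).
1. E lies on line YX with YE:EX = 1:(-2) ⇒ E = (-1, 2)
2. M is the centroid of triangle ZYE ⇒ M = (-1/3, 1)
3. Q is where the line through E parallel to XM meets line YZ ⇒ Q = (0, 5/4)
4. A is the centroid of triangle QEY ⇒ A = (-1/3, 17/12)
through A parallel to MS: direction (-2/3, 0); meets ZM at H = (-17/36, 17/12)
H = Z + t·(M−Z) with t = 17/12

t = 17/12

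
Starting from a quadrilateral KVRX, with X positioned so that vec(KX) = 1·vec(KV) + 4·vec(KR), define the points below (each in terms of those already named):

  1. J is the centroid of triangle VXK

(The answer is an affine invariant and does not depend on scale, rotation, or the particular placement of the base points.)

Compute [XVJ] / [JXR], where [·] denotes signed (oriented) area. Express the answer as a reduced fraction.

[XVJ]:[JXR] = -4/5

Set K = (0, 0), V = (1, 0), R = (0, 1), X = (1, 4); any affine frame gives the same invariant.
1. J is the centroid of triangle VXK ⇒ J = (2/3, 4/3)
2·[XVJ] = -4/3, 2·[JXR] = 5/3
[XVJ]:[JXR] = -4/3:5/3 = -4/5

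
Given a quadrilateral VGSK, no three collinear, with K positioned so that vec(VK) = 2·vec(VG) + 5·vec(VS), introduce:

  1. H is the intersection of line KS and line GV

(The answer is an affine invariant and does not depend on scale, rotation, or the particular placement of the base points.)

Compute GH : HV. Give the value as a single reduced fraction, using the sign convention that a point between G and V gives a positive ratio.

GH:HV = -3

Assign V = (0, 0), G = (1, 0), S = (0, 1), K = (2, 5) — the answer is frame-independent, so this choice is without loss of generality.
1. H is the intersection of line KS and line GV ⇒ H = (-1/2, 0)
H = G + t·(V−G) with t = 3/2, so GH:HV = t:(1−t) = 3/2:-1/2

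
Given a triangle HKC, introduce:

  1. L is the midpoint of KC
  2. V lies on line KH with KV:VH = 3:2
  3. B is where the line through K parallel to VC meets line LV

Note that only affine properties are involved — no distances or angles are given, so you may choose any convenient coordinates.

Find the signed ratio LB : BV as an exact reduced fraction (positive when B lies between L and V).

Choose coordinates H = (0, 0), K = (1, 0), C = (0, 1).
1. L is the midpoint of KC ⇒ L = (1/2, 1/2)
2. V lies on line KH with KV:VH = 3:2 ⇒ V = (2/5, 0)
3. B is where the line through K parallel to VC meets line LV ⇒ B = (3/5, 1)
B = L + t·(V−L) with t = -1, so LB:BV = t:(1−t) = -1:2

LB:BV = -1/2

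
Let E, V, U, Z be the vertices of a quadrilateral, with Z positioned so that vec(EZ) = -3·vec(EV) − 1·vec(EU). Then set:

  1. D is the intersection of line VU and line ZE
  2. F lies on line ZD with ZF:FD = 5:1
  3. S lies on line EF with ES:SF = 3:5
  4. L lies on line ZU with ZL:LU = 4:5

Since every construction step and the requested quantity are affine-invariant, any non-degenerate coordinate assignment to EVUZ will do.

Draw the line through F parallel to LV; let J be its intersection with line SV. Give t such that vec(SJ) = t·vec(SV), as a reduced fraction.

t = -7/17

Work in coordinates with E = (0, 0), V = (1, 0), U = (0, 1), Z = (-3, -1).
1. D is the intersection of line VU and line ZE ⇒ D = (3/4, 1/4)
2. F lies on line ZD with ZF:FD = 5:1 ⇒ F = (1/8, 1/24)
3. S lies on line EF with ES:SF = 3:5 ⇒ S = (3/64, 1/64)
4. L lies on line ZU with ZL:LU = 4:5 ⇒ L = (-5/3, -1/9)
through F parallel to LV: direction (8/3, 1/9); meets SV at J = (-47/136, 3/136)
J = S + t·(V−S) with t = -7/17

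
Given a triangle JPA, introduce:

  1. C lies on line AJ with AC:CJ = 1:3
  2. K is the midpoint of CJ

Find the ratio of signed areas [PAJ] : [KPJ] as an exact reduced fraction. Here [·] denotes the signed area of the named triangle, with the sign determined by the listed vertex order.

Choose coordinates J = (0, 0), P = (1, 0), A = (0, 1).
1. C lies on line AJ with AC:CJ = 1:3 ⇒ C = (0, 3/4)
2. K is the midpoint of CJ ⇒ K = (0, 3/8)
2·[PAJ] = 1, 2·[KPJ] = -3/8
[PAJ]:[KPJ] = 1:-3/8 = -8/3

[PAJ]:[KPJ] = -8/3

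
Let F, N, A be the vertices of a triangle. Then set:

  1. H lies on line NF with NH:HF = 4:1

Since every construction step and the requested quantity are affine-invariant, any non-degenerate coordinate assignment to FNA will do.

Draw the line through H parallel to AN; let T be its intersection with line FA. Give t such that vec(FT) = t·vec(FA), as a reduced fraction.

t = 1/5

Choose coordinates F = (0, 0), N = (1, 0), A = (0, 1).
1. H lies on line NF with NH:HF = 4:1 ⇒ H = (1/5, 0)
through H parallel to AN: direction (1, -1); meets FA at T = (0, 1/5)
T = F + t·(A−F) with t = 1/5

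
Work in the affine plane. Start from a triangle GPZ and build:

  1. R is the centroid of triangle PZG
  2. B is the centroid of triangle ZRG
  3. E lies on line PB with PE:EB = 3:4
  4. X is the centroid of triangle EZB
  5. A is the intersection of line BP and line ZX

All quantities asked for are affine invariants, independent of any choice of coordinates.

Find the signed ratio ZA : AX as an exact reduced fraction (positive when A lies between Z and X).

Work in coordinates with G = (0, 0), P = (1, 0), Z = (0, 1).
1. R is the centroid of triangle PZG ⇒ R = (1/3, 1/3)
2. B is the centroid of triangle ZRG ⇒ B = (1/9, 4/9)
3. E lies on line PB with PE:EB = 3:4 ⇒ E = (13/21, 4/21)
4. X is the centroid of triangle EZB ⇒ X = (46/189, 103/189)
5. A is the intersection of line BP and line ZX ⇒ A = (23/63, 20/63)
A = Z + t·(X−Z) with t = 3/2, so ZA:AX = t:(1−t) = 3/2:-1/2

ZA:AX = -3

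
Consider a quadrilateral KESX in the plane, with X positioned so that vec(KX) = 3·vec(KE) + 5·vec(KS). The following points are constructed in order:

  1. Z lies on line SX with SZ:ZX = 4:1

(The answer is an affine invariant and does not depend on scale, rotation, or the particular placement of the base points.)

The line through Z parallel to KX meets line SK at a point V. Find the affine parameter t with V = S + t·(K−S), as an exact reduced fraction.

Assign K = (0, 0), E = (1, 0), S = (0, 1), X = (3, 5) — the answer is frame-independent, so this choice is without loss of generality.
1. Z lies on line SX with SZ:ZX = 4:1 ⇒ Z = (12/5, 21/5)
through Z parallel to KX: direction (3, 5); meets SK at V = (0, 1/5)
V = S + t·(K−S) with t = 4/5

t = 4/5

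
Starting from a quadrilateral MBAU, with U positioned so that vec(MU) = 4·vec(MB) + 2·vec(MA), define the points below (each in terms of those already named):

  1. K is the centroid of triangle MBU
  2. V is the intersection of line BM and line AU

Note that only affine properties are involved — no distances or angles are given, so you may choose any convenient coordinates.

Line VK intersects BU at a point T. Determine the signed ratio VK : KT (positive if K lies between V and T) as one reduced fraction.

VK:KT = 14

Work in coordinates with M = (0, 0), B = (1, 0), A = (0, 1), U = (4, 2).
1. K is the centroid of triangle MBU ⇒ K = (5/3, 2/3)
2. V is the intersection of line BM and line AU ⇒ V = (-4, 0)
line VK meets BU at T = (29/14, 5/7)
K = V + t·(T−V) with t = 14/15, so VK:KT = 14/15:1/15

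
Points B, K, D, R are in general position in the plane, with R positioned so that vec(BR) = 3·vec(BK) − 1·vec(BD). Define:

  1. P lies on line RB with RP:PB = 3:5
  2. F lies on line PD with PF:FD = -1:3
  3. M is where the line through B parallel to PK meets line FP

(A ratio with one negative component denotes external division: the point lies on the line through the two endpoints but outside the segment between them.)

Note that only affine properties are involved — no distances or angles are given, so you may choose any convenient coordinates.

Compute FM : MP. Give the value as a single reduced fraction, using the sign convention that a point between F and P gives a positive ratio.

FM:MP = -4/5

Assign B = (0, 0), K = (1, 0), D = (0, 1), R = (3, -1) — the answer is frame-independent, so this choice is without loss of generality.
1. P lies on line RB with RP:PB = 3:5 ⇒ P = (15/8, -5/8)
2. F lies on line PD with PF:FD = -1:3 ⇒ F = (45/16, -23/16)
3. M is where the line through B parallel to PK meets line FP ⇒ M = (105/16, -75/16)
M = F + t·(P−F) with t = -4, so FM:MP = t:(1−t) = -4:5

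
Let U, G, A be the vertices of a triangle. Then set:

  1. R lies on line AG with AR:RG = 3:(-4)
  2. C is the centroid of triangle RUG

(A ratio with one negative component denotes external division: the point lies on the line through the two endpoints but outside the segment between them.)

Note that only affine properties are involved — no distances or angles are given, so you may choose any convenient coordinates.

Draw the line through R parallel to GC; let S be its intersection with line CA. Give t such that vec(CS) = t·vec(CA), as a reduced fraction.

t = 4

Assign U = (0, 0), G = (1, 0), A = (0, 1) — the answer is frame-independent, so this choice is without loss of generality.
1. R lies on line AG with AR:RG = 3:(-4) ⇒ R = (-3, 4)
2. C is the centroid of triangle RUG ⇒ C = (-2/3, 4/3)
through R parallel to GC: direction (-5/3, 4/3); meets CA at S = (2, 0)
S = C + t·(A−C) with t = 4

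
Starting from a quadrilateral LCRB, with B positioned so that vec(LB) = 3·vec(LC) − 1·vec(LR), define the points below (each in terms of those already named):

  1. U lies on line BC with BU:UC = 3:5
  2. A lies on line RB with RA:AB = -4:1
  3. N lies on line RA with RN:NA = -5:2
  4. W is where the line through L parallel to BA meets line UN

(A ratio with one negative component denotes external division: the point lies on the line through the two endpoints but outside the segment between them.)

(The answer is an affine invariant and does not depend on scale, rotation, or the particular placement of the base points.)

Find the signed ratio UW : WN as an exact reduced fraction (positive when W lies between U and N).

UW:WN = -7/8

Work in coordinates with L = (0, 0), C = (1, 0), R = (0, 1), B = (3, -1).
1. U lies on line BC with BU:UC = 3:5 ⇒ U = (9/4, -5/8)
2. A lies on line RB with RA:AB = -4:1 ⇒ A = (4, -5/3)
3. N lies on line RA with RN:NA = -5:2 ⇒ N = (20/3, -31/9)
4. W is where the line through L parallel to BA meets line UN ⇒ W = (-86/3, 172/9)
W = U + t·(N−U) with t = -7, so UW:WN = t:(1−t) = -7:8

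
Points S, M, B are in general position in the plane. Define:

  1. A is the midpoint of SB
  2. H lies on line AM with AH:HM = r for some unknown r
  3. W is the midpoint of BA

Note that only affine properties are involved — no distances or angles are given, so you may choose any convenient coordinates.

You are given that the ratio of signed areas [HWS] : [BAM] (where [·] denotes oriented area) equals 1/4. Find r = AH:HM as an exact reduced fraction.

Set S = (0, 0), M = (1, 0), B = (0, 1); any affine frame gives the same invariant.
1. A is the midpoint of SB ⇒ A = (0, 1/2)
2. With AH:HM = r, write λ = r/(r+1) so H = A + λ·(M−A); H is affine-linear in λ
3. W is the midpoint of BA ⇒ W = (0, 3/4)
Every point depending on H is an affine combination of H and λ-independent points, so each such coordinate is linear in λ; the λ² term in each signed area is a multiple of (M−A)×(M−A) = 0, so 2·[HWS] and 2·[BAM] are each linear in λ. Evaluating at λ=0 and λ=1:
  2·[HWS] = 3/4·λ,   2·[BAM] = 1/2
So [HWS]:[BAM] = (3/4·λ) / (1/2). Setting this equal to 1/4:
  3/4·λ = 1/4·(1/2)  ⇒  λ = 1/6
Then r = λ/(1−λ) = (1/6)/(5/6) = 1/5. Check: with r = 1/5, H = (1/6, 5/12) and [HWS]:[BAM] = 1/4 as required.

r = 1/5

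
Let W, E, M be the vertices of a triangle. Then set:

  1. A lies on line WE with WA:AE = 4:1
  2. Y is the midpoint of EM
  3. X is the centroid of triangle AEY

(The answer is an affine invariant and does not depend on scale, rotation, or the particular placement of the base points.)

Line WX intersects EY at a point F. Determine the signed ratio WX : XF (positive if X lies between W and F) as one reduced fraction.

Choose coordinates W = (0, 0), E = (1, 0), M = (0, 1).
1. A lies on line WE with WA:AE = 4:1 ⇒ A = (4/5, 0)
2. Y is the midpoint of EM ⇒ Y = (1/2, 1/2)
3. X is the centroid of triangle AEY ⇒ X = (23/30, 1/6)
line WX meets EY at F = (23/28, 5/28)
X = W + t·(F−W) with t = 14/15, so WX:XF = 14/15:1/15

WX:XF = 14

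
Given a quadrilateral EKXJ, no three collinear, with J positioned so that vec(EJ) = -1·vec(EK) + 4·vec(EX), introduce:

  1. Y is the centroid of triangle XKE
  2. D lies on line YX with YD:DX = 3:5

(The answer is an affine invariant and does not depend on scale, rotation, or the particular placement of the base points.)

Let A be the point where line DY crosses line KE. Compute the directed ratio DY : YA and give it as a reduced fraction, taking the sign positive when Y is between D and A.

Assign E = (0, 0), K = (1, 0), X = (0, 1), J = (-1, 4) — the answer is frame-independent, so this choice is without loss of generality.
1. Y is the centroid of triangle XKE ⇒ Y = (1/3, 1/3)
2. D lies on line YX with YD:DX = 3:5 ⇒ D = (5/24, 7/12)
line DY meets KE at A = (1/2, 0)
Y = D + t·(A−D) with t = 3/7, so DY:YA = 3/7:4/7

DY:YA = 3/4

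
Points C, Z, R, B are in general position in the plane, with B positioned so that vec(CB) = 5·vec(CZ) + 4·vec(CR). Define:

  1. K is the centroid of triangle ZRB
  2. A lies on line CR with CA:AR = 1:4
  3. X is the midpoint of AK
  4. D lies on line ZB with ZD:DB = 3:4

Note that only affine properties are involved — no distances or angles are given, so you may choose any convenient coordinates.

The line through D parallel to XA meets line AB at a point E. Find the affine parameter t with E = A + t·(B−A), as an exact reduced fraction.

Assign C = (0, 0), Z = (1, 0), R = (0, 1), B = (5, 4) — the answer is frame-independent, so this choice is without loss of generality.
1. K is the centroid of triangle ZRB ⇒ K = (2, 5/3)
2. A lies on line CR with CA:AR = 1:4 ⇒ A = (0, 1/5)
3. X is the midpoint of AK ⇒ X = (1, 14/15)
4. D lies on line ZB with ZD:DB = 3:4 ⇒ D = (19/7, 12/7)
through D parallel to XA: direction (-1, -11/15); meets AB at E = (-125/7, -468/35)
E = A + t·(B−A) with t = -25/7

t = -25/7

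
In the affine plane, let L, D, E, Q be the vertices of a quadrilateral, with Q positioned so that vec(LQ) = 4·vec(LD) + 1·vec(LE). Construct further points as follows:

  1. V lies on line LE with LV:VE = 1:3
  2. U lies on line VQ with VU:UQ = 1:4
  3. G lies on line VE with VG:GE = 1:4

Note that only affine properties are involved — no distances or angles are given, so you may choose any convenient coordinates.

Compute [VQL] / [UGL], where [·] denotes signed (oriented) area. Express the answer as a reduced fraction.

[VQL]:[UGL] = -25/8

Choose coordinates L = (0, 0), D = (1, 0), E = (0, 1), Q = (4, 1).
1. V lies on line LE with LV:VE = 1:3 ⇒ V = (0, 1/4)
2. U lies on line VQ with VU:UQ = 1:4 ⇒ U = (4/5, 2/5)
3. G lies on line VE with VG:GE = 1:4 ⇒ G = (0, 2/5)
2·[VQL] = -1, 2·[UGL] = 8/25
[VQL]:[UGL] = -1:8/25 = -25/8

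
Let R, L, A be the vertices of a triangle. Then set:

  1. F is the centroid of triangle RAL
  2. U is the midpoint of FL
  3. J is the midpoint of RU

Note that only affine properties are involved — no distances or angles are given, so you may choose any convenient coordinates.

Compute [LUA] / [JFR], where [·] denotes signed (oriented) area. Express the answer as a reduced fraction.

Assign R = (0, 0), L = (1, 0), A = (0, 1) — the answer is frame-independent, so this choice is without loss of generality.
1. F is the centroid of triangle RAL ⇒ F = (1/3, 1/3)
2. U is the midpoint of FL ⇒ U = (2/3, 1/6)
3. J is the midpoint of RU ⇒ J = (1/3, 1/12)
2·[LUA] = -1/6, 2·[JFR] = 1/12
[LUA]:[JFR] = -1/6:1/12 = -2

[LUA]:[JFR] = -2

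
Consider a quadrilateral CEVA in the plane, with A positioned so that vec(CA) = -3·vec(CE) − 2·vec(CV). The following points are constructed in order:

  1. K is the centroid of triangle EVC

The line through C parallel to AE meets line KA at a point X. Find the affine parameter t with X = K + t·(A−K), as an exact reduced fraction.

Choose coordinates C = (0, 0), E = (1, 0), V = (0, 1), A = (-3, -2).
1. K is the centroid of triangle EVC ⇒ K = (1/3, 1/3)
through C parallel to AE: direction (4, 2); meets KA at X = (-1/2, -1/4)
X = K + t·(A−K) with t = 1/4

t = 1/4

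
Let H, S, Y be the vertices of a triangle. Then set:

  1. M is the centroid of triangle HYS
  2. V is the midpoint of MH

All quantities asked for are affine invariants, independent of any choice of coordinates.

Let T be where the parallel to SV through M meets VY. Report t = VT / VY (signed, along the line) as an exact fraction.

Assign H = (0, 0), S = (1, 0), Y = (0, 1) — the answer is frame-independent, so this choice is without loss of generality.
1. M is the centroid of triangle HYS ⇒ M = (1/3, 1/3)
2. V is the midpoint of MH ⇒ V = (1/6, 1/6)
through M parallel to SV: direction (-5/6, 1/6); meets VY at T = (1/8, 3/8)
T = V + t·(Y−V) with t = 1/4

t = 1/4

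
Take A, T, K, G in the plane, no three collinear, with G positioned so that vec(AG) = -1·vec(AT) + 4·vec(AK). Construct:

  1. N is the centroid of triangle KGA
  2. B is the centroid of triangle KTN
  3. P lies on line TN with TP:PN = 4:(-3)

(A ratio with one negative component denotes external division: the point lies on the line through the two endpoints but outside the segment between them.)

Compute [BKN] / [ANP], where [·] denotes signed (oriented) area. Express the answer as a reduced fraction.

Choose coordinates A = (0, 0), T = (1, 0), K = (0, 1), G = (-1, 4).
1. N is the centroid of triangle KGA ⇒ N = (-1/3, 5/3)
2. B is the centroid of triangle KTN ⇒ B = (2/9, 8/9)
3. P lies on line TN with TP:PN = 4:(-3) ⇒ P = (-13/3, 20/3)
2·[BKN] = -1/9, 2·[ANP] = 5
[BKN]:[ANP] = -1/9:5 = -1/45

[BKN]:[ANP] = -1/45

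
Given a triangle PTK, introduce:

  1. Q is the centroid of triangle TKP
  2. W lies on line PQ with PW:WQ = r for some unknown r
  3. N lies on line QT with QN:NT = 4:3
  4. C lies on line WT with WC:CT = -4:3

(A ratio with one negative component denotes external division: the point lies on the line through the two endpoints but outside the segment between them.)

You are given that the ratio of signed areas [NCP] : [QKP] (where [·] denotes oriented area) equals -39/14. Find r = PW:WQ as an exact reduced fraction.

Work in coordinates with P = (0, 0), T = (1, 0), K = (0, 1).
1. Q is the centroid of triangle TKP ⇒ Q = (1/3, 1/3)
2. With PW:WQ = r, write λ = r/(r+1) so W = P + λ·(Q−P); W is affine-linear in λ
3. N lies on line QT with QN:NT = 4:3 ⇒ N = (5/7, 1/7)
4. C lies on line WT with WC:CT = -4:3 ⇒ C is an affine combination of earlier points and hence also affine-linear in λ
Every point depending on W is an affine combination of W and λ-independent points, so each such coordinate is linear in λ; the λ² term in each signed area is a multiple of (Q−P)×(Q−P) = 0, so 2·[NCP] and 2·[QKP] are each linear in λ. Evaluating at λ=0 and λ=1:
  2·[NCP] = -4/7·λ − 4/7,   2·[QKP] = 1/3
So [NCP]:[QKP] = (-4/7·λ − 4/7) / (1/3). Setting this equal to -39/14:
  -4/7·λ − 4/7 = -39/14·(1/3)  ⇒  λ = 5/8
Then r = λ/(1−λ) = (5/8)/(3/8) = 5/3. Check: with r = 5/3, W = (5/24, 5/24) and [NCP]:[QKP] = -39/14 as required.

r = 5/3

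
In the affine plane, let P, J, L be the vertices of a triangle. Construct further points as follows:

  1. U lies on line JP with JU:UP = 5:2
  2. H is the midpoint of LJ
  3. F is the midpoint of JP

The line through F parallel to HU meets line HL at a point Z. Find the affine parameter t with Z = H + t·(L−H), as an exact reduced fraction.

Work in coordinates with P = (0, 0), J = (1, 0), L = (0, 1).
1. U lies on line JP with JU:UP = 5:2 ⇒ U = (2/7, 0)
2. H is the midpoint of LJ ⇒ H = (1/2, 1/2)
3. F is the midpoint of JP ⇒ F = (1/2, 0)
through F parallel to HU: direction (-3/14, -1/2); meets HL at Z = (13/20, 7/20)
Z = H + t·(L−H) with t = -3/10

t = -3/10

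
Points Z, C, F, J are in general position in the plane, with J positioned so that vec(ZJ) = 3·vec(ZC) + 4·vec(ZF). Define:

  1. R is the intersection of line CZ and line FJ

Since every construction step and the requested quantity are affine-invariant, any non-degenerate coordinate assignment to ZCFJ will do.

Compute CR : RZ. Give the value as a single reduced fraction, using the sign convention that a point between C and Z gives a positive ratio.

CR:RZ = -2

Work in coordinates with Z = (0, 0), C = (1, 0), F = (0, 1), J = (3, 4).
1. R is the intersection of line CZ and line FJ ⇒ R = (-1, 0)
R = C + t·(Z−C) with t = 2, so CR:RZ = t:(1−t) = 2:-1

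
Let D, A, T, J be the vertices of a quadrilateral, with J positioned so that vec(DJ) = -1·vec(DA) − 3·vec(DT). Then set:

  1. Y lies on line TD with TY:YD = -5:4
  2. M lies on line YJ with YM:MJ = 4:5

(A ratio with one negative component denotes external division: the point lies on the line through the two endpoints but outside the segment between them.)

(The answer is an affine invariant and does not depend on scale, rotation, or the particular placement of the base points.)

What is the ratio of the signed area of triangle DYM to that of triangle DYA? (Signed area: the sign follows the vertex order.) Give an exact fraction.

Work in coordinates with D = (0, 0), A = (1, 0), T = (0, 1), J = (-1, -3).
1. Y lies on line TD with TY:YD = -5:4 ⇒ Y = (0, -4)
2. M lies on line YJ with YM:MJ = 4:5 ⇒ M = (-4/9, -32/9)
2·[DYM] = -16/9, 2·[DYA] = 4
[DYM]:[DYA] = -16/9:4 = -4/9

[DYM]:[DYA] = -4/9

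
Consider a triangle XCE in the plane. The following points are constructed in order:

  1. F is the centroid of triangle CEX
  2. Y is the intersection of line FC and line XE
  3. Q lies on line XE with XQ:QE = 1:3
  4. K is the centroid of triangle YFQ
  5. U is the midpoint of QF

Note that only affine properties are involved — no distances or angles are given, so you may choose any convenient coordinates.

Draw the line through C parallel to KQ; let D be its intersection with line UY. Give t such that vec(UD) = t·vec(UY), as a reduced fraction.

t = -3

Choose coordinates X = (0, 0), C = (1, 0), E = (0, 1).
1. F is the centroid of triangle CEX ⇒ F = (1/3, 1/3)
2. Y is the intersection of line FC and line XE ⇒ Y = (0, 1/2)
3. Q lies on line XE with XQ:QE = 1:3 ⇒ Q = (0, 1/4)
4. K is the centroid of triangle YFQ ⇒ K = (1/9, 13/36)
5. U is the midpoint of QF ⇒ U = (1/6, 7/24)
through C parallel to KQ: direction (-1/9, -1/9); meets UY at D = (2/3, -1/3)
D = U + t·(Y−U) with t = -3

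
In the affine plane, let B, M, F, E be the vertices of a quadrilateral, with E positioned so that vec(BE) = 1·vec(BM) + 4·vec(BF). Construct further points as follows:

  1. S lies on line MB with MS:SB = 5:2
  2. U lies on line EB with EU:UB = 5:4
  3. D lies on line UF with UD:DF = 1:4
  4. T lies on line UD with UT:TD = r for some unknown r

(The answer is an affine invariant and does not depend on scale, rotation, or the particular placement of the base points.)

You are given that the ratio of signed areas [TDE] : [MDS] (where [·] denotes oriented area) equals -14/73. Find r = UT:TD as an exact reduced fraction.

r = -1/2

Set B = (0, 0), M = (1, 0), F = (0, 1), E = (1, 4); any affine frame gives the same invariant.
1. S lies on line MB with MS:SB = 5:2 ⇒ S = (2/7, 0)
2. U lies on line EB with EU:UB = 5:4 ⇒ U = (4/9, 16/9)
3. D lies on line UF with UD:DF = 1:4 ⇒ D = (16/45, 73/45)
4. With UT:TD = r, write λ = r/(r+1) so T = U + λ·(D−U); T is affine-linear in λ
Every point depending on T is an affine combination of T and λ-independent points, so each such coordinate is linear in λ; the λ² term in each signed area is a multiple of (D−U)×(D−U) = 0, so 2·[TDE] and 2·[MDS] are each linear in λ. Evaluating at λ=0 and λ=1:
  2·[TDE] = 1/9·λ − 1/9,   2·[MDS] = 73/63
So [TDE]:[MDS] = (1/9·λ − 1/9) / (73/63). Setting this equal to -14/73:
  1/9·λ − 1/9 = -14/73·(73/63)  ⇒  λ = -1
Then r = λ/(1−λ) = (-1)/(2) = -1/2. Check: with r = -1/2, T = (8/15, 29/15) and [TDE]:[MDS] = -14/73 as required.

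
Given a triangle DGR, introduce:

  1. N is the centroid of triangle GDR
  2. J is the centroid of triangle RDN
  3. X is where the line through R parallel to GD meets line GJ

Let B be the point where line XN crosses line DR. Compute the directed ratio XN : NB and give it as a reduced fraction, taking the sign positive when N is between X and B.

XN:NB = -4

Set D = (0, 0), G = (1, 0), R = (0, 1); any affine frame gives the same invariant.
1. N is the centroid of triangle GDR ⇒ N = (1/3, 1/3)
2. J is the centroid of triangle RDN ⇒ J = (1/9, 4/9)
3. X is where the line through R parallel to GD meets line GJ ⇒ X = (-1, 1)
line XN meets DR at B = (0, 1/2)
N = X + t·(B−X) with t = 4/3, so XN:NB = 4/3:-1/3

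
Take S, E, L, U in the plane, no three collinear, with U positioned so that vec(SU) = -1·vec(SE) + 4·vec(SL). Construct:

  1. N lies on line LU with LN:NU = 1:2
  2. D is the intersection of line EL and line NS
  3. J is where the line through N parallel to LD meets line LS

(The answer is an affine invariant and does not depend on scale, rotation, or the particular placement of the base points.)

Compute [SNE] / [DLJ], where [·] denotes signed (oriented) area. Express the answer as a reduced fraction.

Work in coordinates with S = (0, 0), E = (1, 0), L = (0, 1), U = (-1, 4).
1. N lies on line LU with LN:NU = 1:2 ⇒ N = (-1/3, 2)
2. D is the intersection of line EL and line NS ⇒ D = (-1/5, 6/5)
3. J is where the line through N parallel to LD meets line LS ⇒ J = (0, 5/3)
2·[SNE] = -2, 2·[DLJ] = 2/15
[SNE]:[DLJ] = -2:2/15 = -15

[SNE]:[DLJ] = -15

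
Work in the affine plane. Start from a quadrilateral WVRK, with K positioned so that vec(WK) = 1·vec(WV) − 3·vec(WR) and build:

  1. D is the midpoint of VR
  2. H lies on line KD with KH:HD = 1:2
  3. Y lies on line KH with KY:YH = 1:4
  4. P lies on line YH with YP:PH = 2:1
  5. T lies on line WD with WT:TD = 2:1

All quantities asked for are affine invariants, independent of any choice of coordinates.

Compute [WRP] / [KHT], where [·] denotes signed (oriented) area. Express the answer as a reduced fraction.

[WRP]:[KHT] = -79/20

Choose coordinates W = (0, 0), V = (1, 0), R = (0, 1), K = (1, -3).
1. D is the midpoint of VR ⇒ D = (1/2, 1/2)
2. H lies on line KD with KH:HD = 1:2 ⇒ H = (5/6, -11/6)
3. Y lies on line KH with KY:YH = 1:4 ⇒ Y = (29/30, -83/30)
4. P lies on line YH with YP:PH = 2:1 ⇒ P = (79/90, -193/90)
5. T lies on line WD with WT:TD = 2:1 ⇒ T = (1/3, 1/3)
2·[WRP] = -79/90, 2·[KHT] = 2/9
[WRP]:[KHT] = -79/90:2/9 = -79/20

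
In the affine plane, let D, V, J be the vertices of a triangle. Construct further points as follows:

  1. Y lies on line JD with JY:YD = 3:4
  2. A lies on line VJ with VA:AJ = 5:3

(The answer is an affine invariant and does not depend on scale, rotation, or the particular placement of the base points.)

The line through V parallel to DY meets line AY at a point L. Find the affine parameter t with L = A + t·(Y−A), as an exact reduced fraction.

Set D = (0, 0), V = (1, 0), J = (0, 1); any affine frame gives the same invariant.
1. Y lies on line JD with JY:YD = 3:4 ⇒ Y = (0, 4/7)
2. A lies on line VJ with VA:AJ = 5:3 ⇒ A = (3/8, 5/8)
through V parallel to DY: direction (0, 4/7); meets AY at L = (1, 5/7)
L = A + t·(Y−A) with t = -5/3

t = -5/3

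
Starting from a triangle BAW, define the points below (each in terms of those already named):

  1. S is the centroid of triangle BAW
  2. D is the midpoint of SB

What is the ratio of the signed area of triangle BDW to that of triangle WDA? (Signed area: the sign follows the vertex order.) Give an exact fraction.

[BDW]:[WDA] = 1/4

Set B = (0, 0), A = (1, 0), W = (0, 1); any affine frame gives the same invariant.
1. S is the centroid of triangle BAW ⇒ S = (1/3, 1/3)
2. D is the midpoint of SB ⇒ D = (1/6, 1/6)
2·[BDW] = 1/6, 2·[WDA] = 2/3
[BDW]:[WDA] = 1/6:2/3 = 1/4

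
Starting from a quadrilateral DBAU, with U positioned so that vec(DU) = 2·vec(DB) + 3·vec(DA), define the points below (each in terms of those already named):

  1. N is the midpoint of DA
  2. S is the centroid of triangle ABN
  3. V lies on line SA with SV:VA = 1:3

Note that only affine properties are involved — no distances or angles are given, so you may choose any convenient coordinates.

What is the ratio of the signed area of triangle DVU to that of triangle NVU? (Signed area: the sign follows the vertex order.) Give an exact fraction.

[DVU]:[NVU] = -4/3

Set D = (0, 0), B = (1, 0), A = (0, 1), U = (2, 3); any affine frame gives the same invariant.
1. N is the midpoint of DA ⇒ N = (0, 1/2)
2. S is the centroid of triangle ABN ⇒ S = (1/3, 1/2)
3. V lies on line SA with SV:VA = 1:3 ⇒ V = (1/4, 5/8)
2·[DVU] = -1/2, 2·[NVU] = 3/8
[DVU]:[NVU] = -1/2:3/8 = -4/3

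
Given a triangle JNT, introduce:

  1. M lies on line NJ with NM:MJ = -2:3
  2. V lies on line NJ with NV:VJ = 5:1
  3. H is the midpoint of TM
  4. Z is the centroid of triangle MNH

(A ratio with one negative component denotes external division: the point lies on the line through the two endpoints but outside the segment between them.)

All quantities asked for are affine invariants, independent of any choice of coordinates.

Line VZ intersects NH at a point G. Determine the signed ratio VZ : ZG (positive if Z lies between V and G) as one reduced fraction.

VZ:ZG = -9/4

Assign J = (0, 0), N = (1, 0), T = (0, 1) — the answer is frame-independent, so this choice is without loss of generality.
1. M lies on line NJ with NM:MJ = -2:3 ⇒ M = (3, 0)
2. V lies on line NJ with NV:VJ = 5:1 ⇒ V = (1/6, 0)
3. H is the midpoint of TM ⇒ H = (3/2, 1/2)
4. Z is the centroid of triangle MNH ⇒ Z = (11/6, 1/6)
line VZ meets NH at G = (59/54, 5/54)
Z = V + t·(G−V) with t = 9/5, so VZ:ZG = 9/5:-4/5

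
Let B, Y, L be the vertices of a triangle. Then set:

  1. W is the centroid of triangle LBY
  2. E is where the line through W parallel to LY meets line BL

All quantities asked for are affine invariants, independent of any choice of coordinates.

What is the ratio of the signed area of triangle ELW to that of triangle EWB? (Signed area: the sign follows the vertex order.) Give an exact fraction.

[ELW]:[EWB] = 1/2

Assign B = (0, 0), Y = (1, 0), L = (0, 1) — the answer is frame-independent, so this choice is without loss of generality.
1. W is the centroid of triangle LBY ⇒ W = (1/3, 1/3)
2. E is where the line through W parallel to LY meets line BL ⇒ E = (0, 2/3)
2·[ELW] = -1/9, 2·[EWB] = -2/9
[ELW]:[EWB] = -1/9:-2/9 = 1/2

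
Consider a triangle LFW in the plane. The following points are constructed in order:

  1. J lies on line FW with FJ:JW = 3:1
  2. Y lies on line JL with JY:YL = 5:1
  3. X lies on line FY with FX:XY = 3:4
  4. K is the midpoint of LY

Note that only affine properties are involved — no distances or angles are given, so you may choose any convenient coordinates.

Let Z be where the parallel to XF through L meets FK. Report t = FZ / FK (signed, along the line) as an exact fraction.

t = 2

Set L = (0, 0), F = (1, 0), W = (0, 1); any affine frame gives the same invariant.
1. J lies on line FW with FJ:JW = 3:1 ⇒ J = (1/4, 3/4)
2. Y lies on line JL with JY:YL = 5:1 ⇒ Y = (1/24, 1/8)
3. X lies on line FY with FX:XY = 3:4 ⇒ X = (33/56, 3/56)
4. K is the midpoint of LY ⇒ K = (1/48, 1/16)
through L parallel to XF: direction (23/56, -3/56); meets FK at Z = (-23/24, 1/8)
Z = F + t·(K−F) with t = 2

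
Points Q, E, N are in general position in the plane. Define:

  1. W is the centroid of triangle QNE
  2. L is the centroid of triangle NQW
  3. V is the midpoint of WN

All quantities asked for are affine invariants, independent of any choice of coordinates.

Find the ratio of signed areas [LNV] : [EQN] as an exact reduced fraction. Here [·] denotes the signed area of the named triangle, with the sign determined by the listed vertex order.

[LNV]:[EQN] = 1/18

Set Q = (0, 0), E = (1, 0), N = (0, 1); any affine frame gives the same invariant.
1. W is the centroid of triangle QNE ⇒ W = (1/3, 1/3)
2. L is the centroid of triangle NQW ⇒ L = (1/9, 4/9)
3. V is the midpoint of WN ⇒ V = (1/6, 2/3)
2·[LNV] = -1/18, 2·[EQN] = -1
[LNV]:[EQN] = -1/18:-1 = 1/18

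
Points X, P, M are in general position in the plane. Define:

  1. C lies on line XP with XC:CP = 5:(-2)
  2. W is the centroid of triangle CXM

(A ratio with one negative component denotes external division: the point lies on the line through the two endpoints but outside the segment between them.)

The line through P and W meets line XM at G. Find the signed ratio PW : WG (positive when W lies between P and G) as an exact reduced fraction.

Assign X = (0, 0), P = (1, 0), M = (0, 1) — the answer is frame-independent, so this choice is without loss of generality.
1. C lies on line XP with XC:CP = 5:(-2) ⇒ C = (5/3, 0)
2. W is the centroid of triangle CXM ⇒ W = (5/9, 1/3)
line PW meets XM at G = (0, 3/4)
W = P + t·(G−P) with t = 4/9, so PW:WG = 4/9:5/9

PW:WG = 4/5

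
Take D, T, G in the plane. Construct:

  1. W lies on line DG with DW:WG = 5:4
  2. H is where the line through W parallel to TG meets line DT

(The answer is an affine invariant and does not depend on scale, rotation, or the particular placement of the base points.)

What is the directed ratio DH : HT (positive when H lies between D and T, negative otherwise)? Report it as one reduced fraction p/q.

Set D = (0, 0), T = (1, 0), G = (0, 1); any affine frame gives the same invariant.
1. W lies on line DG with DW:WG = 5:4 ⇒ W = (0, 5/9)
2. H is where the line through W parallel to TG meets line DT ⇒ H = (5/9, 0)
H = D + t·(T−D) with t = 5/9, so DH:HT = t:(1−t) = 5/9:4/9

DH:HT = 5/4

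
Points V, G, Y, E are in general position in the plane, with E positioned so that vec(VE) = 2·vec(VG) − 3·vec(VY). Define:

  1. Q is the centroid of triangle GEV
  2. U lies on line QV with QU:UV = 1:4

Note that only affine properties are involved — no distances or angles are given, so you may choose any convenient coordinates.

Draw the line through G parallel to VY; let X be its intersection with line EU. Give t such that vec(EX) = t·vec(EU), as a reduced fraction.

t = 5/6

Work in coordinates with V = (0, 0), G = (1, 0), Y = (0, 1), E = (2, -3).
1. Q is the centroid of triangle GEV ⇒ Q = (1, -1)
2. U lies on line QV with QU:UV = 1:4 ⇒ U = (4/5, -4/5)
through G parallel to VY: direction (0, 1); meets EU at X = (1, -7/6)
X = E + t·(U−E) with t = 5/6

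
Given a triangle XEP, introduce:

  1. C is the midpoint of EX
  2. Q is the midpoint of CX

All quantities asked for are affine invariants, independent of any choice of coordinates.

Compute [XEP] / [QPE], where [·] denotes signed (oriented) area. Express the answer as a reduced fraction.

Work in coordinates with X = (0, 0), E = (1, 0), P = (0, 1).
1. C is the midpoint of EX ⇒ C = (1/2, 0)
2. Q is the midpoint of CX ⇒ Q = (1/4, 0)
2·[XEP] = 1, 2·[QPE] = -3/4
[XEP]:[QPE] = 1:-3/4 = -4/3

[XEP]:[QPE] = -4/3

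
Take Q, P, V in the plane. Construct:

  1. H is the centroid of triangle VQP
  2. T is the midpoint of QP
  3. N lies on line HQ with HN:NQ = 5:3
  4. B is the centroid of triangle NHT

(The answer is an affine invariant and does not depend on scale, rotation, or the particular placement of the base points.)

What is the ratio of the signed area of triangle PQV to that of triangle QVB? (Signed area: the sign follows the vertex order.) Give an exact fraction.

[PQV]:[QVB] = 72/23

Set Q = (0, 0), P = (1, 0), V = (0, 1); any affine frame gives the same invariant.
1. H is the centroid of triangle VQP ⇒ H = (1/3, 1/3)
2. T is the midpoint of QP ⇒ T = (1/2, 0)
3. N lies on line HQ with HN:NQ = 5:3 ⇒ N = (1/8, 1/8)
4. B is the centroid of triangle NHT ⇒ B = (23/72, 11/72)
2·[PQV] = -1, 2·[QVB] = -23/72
[PQV]:[QVB] = -1:-23/72 = 72/23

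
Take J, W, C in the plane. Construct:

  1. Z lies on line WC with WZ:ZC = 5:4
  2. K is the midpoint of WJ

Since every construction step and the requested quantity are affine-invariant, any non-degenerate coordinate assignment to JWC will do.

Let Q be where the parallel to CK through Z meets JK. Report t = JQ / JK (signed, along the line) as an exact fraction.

Assign J = (0, 0), W = (1, 0), C = (0, 1) — the answer is frame-independent, so this choice is without loss of generality.
1. Z lies on line WC with WZ:ZC = 5:4 ⇒ Z = (4/9, 5/9)
2. K is the midpoint of WJ ⇒ K = (1/2, 0)
through Z parallel to CK: direction (1/2, -1); meets JK at Q = (13/18, 0)
Q = J + t·(K−J) with t = 13/9

t = 13/9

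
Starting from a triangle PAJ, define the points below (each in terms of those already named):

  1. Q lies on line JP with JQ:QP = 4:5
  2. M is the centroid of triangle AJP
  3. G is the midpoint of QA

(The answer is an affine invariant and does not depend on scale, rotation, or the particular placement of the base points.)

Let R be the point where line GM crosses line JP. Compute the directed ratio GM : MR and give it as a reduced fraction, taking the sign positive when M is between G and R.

Set P = (0, 0), A = (1, 0), J = (0, 1); any affine frame gives the same invariant.
1. Q lies on line JP with JQ:QP = 4:5 ⇒ Q = (0, 5/9)
2. M is the centroid of triangle AJP ⇒ M = (1/3, 1/3)
3. G is the midpoint of QA ⇒ G = (1/2, 5/18)
line GM meets JP at R = (0, 4/9)
M = G + t·(R−G) with t = 1/3, so GM:MR = 1/3:2/3

GM:MR = 1/2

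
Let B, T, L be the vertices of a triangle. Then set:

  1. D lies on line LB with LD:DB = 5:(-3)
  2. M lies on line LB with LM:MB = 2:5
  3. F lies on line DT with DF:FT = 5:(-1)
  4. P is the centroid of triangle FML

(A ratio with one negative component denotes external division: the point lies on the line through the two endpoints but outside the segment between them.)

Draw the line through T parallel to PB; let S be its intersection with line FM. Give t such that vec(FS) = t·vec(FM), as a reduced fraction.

Set B = (0, 0), T = (1, 0), L = (0, 1); any affine frame gives the same invariant.
1. D lies on line LB with LD:DB = 5:(-3) ⇒ D = (0, -3/2)
2. M lies on line LB with LM:MB = 2:5 ⇒ M = (0, 5/7)
3. F lies on line DT with DF:FT = 5:(-1) ⇒ F = (5/4, 3/8)
4. P is the centroid of triangle FML ⇒ P = (5/12, 39/56)
through T parallel to PB: direction (-5/12, -39/56); meets FM at S = (167/136, 3627/9520)
S = F + t·(M−F) with t = 3/170

t = 3/170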